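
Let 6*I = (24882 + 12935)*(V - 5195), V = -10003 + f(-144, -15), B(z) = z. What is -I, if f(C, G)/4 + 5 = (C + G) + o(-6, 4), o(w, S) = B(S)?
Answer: 299472823/3 ≈ 9.9824e+7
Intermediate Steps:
o(w, S) = S
f(C, G) = -4 + 4*C + 4*G (f(C, G) = -20 + 4*((C + G) + 4) = -20 + 4*(4 + C + G) = -20 + (16 + 4*C + 4*G) = -4 + 4*C + 4*G)
V = -10643 (V = -10003 + (-4 + 4*(-144) + 4*(-15)) = -10003 + (-4 - 576 - 60) = -10003 - 640 = -10643)
I = -299472823/3 (I = ((24882 + 12935)*(-10643 - 5195))/6 = (37817*(-15838))/6 = (1/6)*(-598945646) = -299472823/3 ≈ -9.9824e+7)
-I = -1*(-299472823/3) = 299472823/3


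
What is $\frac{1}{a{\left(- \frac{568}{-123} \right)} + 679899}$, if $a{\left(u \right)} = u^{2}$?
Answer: $\frac{15129}{10286514595} \approx 1.4708 \cdot 10^{-6}$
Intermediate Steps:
$\frac{1}{a{\left(- \frac{568}{-123} \right)} + 679899} = \frac{1}{\left(- \frac{568}{-123}\right)^{2} + 679899} = \frac{1}{\left(\left(-568\right) \left(- \frac{1}{123}\right)\right)^{2} + 679899} = \frac{1}{\left(\frac{568}{123}\right)^{2} + 679899} = \frac{1}{\frac{322624}{15129} + 679899} = \frac{1}{\frac{10286514595}{15129}} = \frac{15129}{10286514595}$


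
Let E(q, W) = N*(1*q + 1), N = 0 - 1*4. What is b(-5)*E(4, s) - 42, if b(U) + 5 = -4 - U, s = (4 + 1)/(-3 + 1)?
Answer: 38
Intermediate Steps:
s = -5/2 (s = 5/(-2) = 5*(-1/2) = -5/2 ≈ -2.5000)
N = -4 (N = 0 - 4 = -4)
E(q, W) = -4 - 4*q (E(q, W) = -4*(1*q + 1) = -4*(q + 1) = -4*(1 + q) = -4 - 4*q)
b(U) = -9 - U (b(U) = -5 + (-4 - U) = -9 - U)
b(-5)*E(4, s) - 42 = (-9 - 1*(-5))*(-4 - 4*4) - 42 = (-9 + 5)*(-4 - 16) - 42 = -4*(-20) - 42 = 80 - 42 = 38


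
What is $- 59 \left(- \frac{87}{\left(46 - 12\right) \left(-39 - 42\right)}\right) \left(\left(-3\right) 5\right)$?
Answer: $\frac{8555}{306} \approx 27.958$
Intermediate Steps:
$- 59 \left(- \frac{87}{\left(46 - 12\right) \left(-39 - 42\right)}\right) \left(\left(-3\right) 5\right) = - 59 \left(- \frac{87}{34 \left(-81\right)}\right) \left(-15\right) = - 59 \left(- \frac{87}{-2754}\right) \left(-15\right) = - 59 \left(\left(-87\right) \left(- \frac{1}{2754}\right)\right) \left(-15\right) = - 59 \cdot \frac{29}{918} \left(-15\right) = - \frac{1711 \left(-15\right)}{918} = \left(-1\right) \left(- \frac{8555}{306}\right) = \frac{8555}{306}$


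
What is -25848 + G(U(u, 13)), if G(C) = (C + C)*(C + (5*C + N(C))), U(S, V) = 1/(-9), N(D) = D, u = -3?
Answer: -2093674/81 ≈ -25848.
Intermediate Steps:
U(S, V) = -1/9 (U(S, V) = 1*(-1/9) = -1/9)
G(C) = 14*C**2 (G(C) = (C + C)*(C + (5*C + C)) = (2*C)*(C + 6*C) = (2*C)*(7*C) = 14*C**2)
-25848 + G(U(u, 13)) = -25848 + 14*(-1/9)**2 = -25848 + 14*(1/81) = -25848 + 14/81 = -2093674/81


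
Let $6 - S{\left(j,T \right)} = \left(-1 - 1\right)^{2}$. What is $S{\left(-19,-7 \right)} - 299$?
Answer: $-297$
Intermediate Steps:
$S{\left(j,T \right)} = 2$ ($S{\left(j,T \right)} = 6 - \left(-1 - 1\right)^{2} = 6 - \left(-2\right)^{2} = 6 - 4 = 2$)
$S{\left(-19,-7 \right)} - 299 = 2 - 299 = -297$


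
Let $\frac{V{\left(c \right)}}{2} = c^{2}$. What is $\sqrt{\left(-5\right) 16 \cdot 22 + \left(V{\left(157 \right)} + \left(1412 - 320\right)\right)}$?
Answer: $\sqrt{48630} \approx 220.52$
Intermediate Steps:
$V{\left(c \right)} = 2 c^{2}$
$\sqrt{\left(-5\right) 16 \cdot 22 + \left(V{\left(157 \right)} + \left(1412 - 320\right)\right)} = \sqrt{\left(-5\right) 16 \cdot 22 + \left(2 \cdot 157^{2} + \left(1412 - 320\right)\right)} = \sqrt{\left(-80\right) 22 + \left(2 \cdot 24649 + \left(1412 - 320\right)\right)} = \sqrt{-1760 + \left(49298 + 1092\right)} = \sqrt{-1760 + 50390} = \sqrt{48630}$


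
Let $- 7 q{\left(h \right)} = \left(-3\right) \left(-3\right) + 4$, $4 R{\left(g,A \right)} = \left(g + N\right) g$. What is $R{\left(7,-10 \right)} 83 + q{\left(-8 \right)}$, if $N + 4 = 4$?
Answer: $\frac{28417}{28} \approx 1014.9$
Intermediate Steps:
$N = 0$ ($N = -4 + 4 = 0$)
$R{\left(g,A \right)} = \frac{g^{2}}{4}$ ($R{\left(g,A \right)} = \frac{\left(g + 0\right) g}{4} = \frac{g g}{4} = \frac{g^{2}}{4}$)
$q{\left(h \right)} = - \frac{13}{7}$ ($q{\left(h \right)} = - \frac{\left(-3\right) \left(-3\right) + 4}{7} = - \frac{9 + 4}{7} = \left(- \frac{1}{7}\right) 13 = - \frac{13}{7}$)
$R{\left(7,-10 \right)} 83 + q{\left(-8 \right)} = \frac{7^{2}}{4} \cdot 83 - \frac{13}{7} = \frac{1}{4} \cdot 49 \cdot 83 - \frac{13}{7} = \frac{49}{4} \cdot 83 - \frac{13}{7} = \frac{4067}{4} - \frac{13}{7} = \frac{28417}{28}$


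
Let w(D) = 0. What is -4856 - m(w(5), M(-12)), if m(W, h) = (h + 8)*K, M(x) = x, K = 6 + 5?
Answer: -4812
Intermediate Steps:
K = 11
m(W, h) = 88 + 11*h (m(W, h) = (h + 8)*11 = (8 + h)*11 = 88 + 11*h)
-4856 - m(w(5), M(-12)) = -4856 - (88 + 11*(-12)) = -4856 - (88 - 132) = -4856 - 1*(-44) = -4856 + 44 = -4812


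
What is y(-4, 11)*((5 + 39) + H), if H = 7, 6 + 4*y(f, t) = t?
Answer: 255/4 ≈ 63.750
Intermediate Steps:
y(f, t) = -3/2 + t/4
y(-4, 11)*((5 + 39) + H) = (-3/2 + (¼)*11)*((5 + 39) + 7) = (-3/2 + 11/4)*(44 + 7) = (5/4)*51 = 255/4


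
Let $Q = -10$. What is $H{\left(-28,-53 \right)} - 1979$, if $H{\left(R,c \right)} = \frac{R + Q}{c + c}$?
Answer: $- \frac{104868}{53} \approx -1978.6$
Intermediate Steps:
$H{\left(R,c \right)} = \frac{-10 + R}{2 c}$ ($H{\left(R,c \right)} = \frac{R - 10}{c + c} = \frac{-10 + R}{2 c}$)
$H{\left(-28,-53 \right)} - 1979 = \frac{-10 - 28}{2 \left(-53\right)} - 1979 = \frac{1}{2} \left(- \frac{1}{53}\right) \left(-38\right) - 1979 = \frac{19}{53} - 1979 = - \frac{104868}{53}$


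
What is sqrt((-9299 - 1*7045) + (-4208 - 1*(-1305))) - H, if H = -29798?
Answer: 29798 + I*sqrt(19247) ≈ 29798.0 + 138.73*I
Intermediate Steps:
sqrt((-9299 - 1*7045) + (-4208 - 1*(-1305))) - H = sqrt((-9299 - 1*7045) + (-4208 - 1*(-1305))) - 1*(-29798) = sqrt((-9299 - 7045) + (-4208 + 1305)) + 29798 = sqrt(-16344 - 2903) + 29798 = sqrt(-19247) + 29798 = I*sqrt(19247) + 29798 = 29798 + I*sqrt(19247)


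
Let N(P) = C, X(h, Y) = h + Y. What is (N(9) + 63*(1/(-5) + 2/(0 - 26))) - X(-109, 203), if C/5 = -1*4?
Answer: -8544/65 ≈ -131.45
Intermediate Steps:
C = -20 (C = 5*(-1*4) = 5*(-4) = -20)
X(h, Y) = Y + h
N(P) = -20
(N(9) + 63*(1/(-5) + 2/(0 - 26))) - X(-109, 203) = (-20 + 63*(1/(-5) + 2/(0 - 26))) - (203 - 109) = (-20 + 63*(1*(-1/5) + 2/(-26))) - 1*94 = (-20 + 63*(-1/5 + 2*(-1/26))) - 94 = (-20 + 63*(-1/5 - 1/13)) - 94 = (-20 + 63*(-18/65)) - 94 = (-20 - 1134/65) - 94 = -2434/65 - 94 = -8544/65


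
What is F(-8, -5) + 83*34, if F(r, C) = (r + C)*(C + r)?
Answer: 2991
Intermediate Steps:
F(r, C) = (C + r)² (F(r, C) = (C + r)*(C + r) = (C + r)²)
F(-8, -5) + 83*34 = (-5 - 8)² + 83*34 = (-13)² + 2822 = 169 + 2822 = 2991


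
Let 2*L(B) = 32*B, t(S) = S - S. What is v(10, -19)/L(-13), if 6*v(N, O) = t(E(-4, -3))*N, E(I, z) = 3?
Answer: 0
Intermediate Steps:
t(S) = 0
L(B) = 16*B (L(B) = (32*B)/2 = 16*B)
v(N, O) = 0 (v(N, O) = (0*N)/6 = (1/6)*0 = 0)
v(10, -19)/L(-13) = 0/((16*(-13))) = 0/(-208) = 0*(-1/208) = 0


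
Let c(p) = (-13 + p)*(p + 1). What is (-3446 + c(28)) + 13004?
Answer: 9993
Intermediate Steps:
c(p) = (1 + p)*(-13 + p) (c(p) = (-13 + p)*(1 + p) = (1 + p)*(-13 + p))
(-3446 + c(28)) + 13004 = (-3446 + (-13 + 28**2 - 12*28)) + 13004 = (-3446 + (-13 + 784 - 336)) + 13004 = (-3446 + 435) + 13004 = -3011 + 13004 = 9993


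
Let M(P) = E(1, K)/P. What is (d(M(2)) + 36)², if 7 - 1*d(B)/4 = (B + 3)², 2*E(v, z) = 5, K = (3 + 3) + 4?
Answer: 1089/16 ≈ 68.063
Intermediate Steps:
K = 10 (K = 6 + 4 = 10)
E(v, z) = 5/2 (E(v, z) = (½)*5 = 5/2)
M(P) = 5/(2*P)
d(B) = 28 - 4*(3 + B)² (d(B) = 28 - 4*(B + 3)² = 28 - 4*(3 + B)²)
(d(M(2)) + 36)² = ((28 - 4*(3 + (5/2)/2)²) + 36)² = ((28 - 4*(3 + (5/2)*(½))²) + 36)² = ((28 - 4*(3 + 5/4)²) + 36)² = ((28 - 4*(17/4)²) + 36)² = ((28 - 4*289/16) + 36)² = ((28 - 289/4) + 36)² = (-177/4 + 36)² = (-33/4)² = 1089/16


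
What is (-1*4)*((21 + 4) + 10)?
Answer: -140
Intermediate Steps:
(-1*4)*((21 + 4) + 10) = -4*(25 + 10) = -4*35 = -140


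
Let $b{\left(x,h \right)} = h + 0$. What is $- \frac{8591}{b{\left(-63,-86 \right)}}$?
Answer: $\frac{8591}{86} \approx 99.895$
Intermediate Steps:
$b{\left(x,h \right)} = h$
$- \frac{8591}{b{\left(-63,-86 \right)}} = - \frac{8591}{-86} = \left(-8591\right) \left(- \frac{1}{86}\right) = \frac{8591}{86}$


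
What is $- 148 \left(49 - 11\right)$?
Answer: $-5624$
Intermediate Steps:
$- 148 \left(49 - 11\right) = \left(-148\right) 38 = -5624$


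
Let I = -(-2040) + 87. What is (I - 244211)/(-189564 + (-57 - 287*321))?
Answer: 60521/70437 ≈ 0.85922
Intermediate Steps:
I = 2127 (I = -15*(-136) + 87 = 2040 + 87 = 2127)
(I - 244211)/(-189564 + (-57 - 287*321)) = (2127 - 244211)/(-189564 + (-57 - 287*321)) = -242084/(-189564 + (-57 - 92127)) = -242084/(-189564 - 92184) = -242084/(-281748) = -242084*(-1/281748) = 60521/70437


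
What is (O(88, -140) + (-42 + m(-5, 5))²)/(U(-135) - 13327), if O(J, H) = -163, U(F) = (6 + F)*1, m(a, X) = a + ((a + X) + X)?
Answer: -1601/13456 ≈ -0.11898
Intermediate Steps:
m(a, X) = 2*X + 2*a (m(a, X) = a + ((X + a) + X) = a + (a + 2*X) = 2*X + 2*a)
U(F) = 6 + F
(O(88, -140) + (-42 + m(-5, 5))²)/(U(-135) - 13327) = (-163 + (-42 + (2*5 + 2*(-5)))²)/((6 - 135) - 13327) = (-163 + (-42 + (10 - 10))²)/(-129 - 13327) = (-163 + (-42 + 0)²)/(-13456) = (-163 + (-42)²)*(-1/13456) = (-163 + 1764)*(-1/13456) = 1601*(-1/13456) = -1601/13456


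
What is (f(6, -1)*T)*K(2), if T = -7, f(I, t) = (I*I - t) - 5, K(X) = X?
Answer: -448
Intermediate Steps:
f(I, t) = -5 + I² - t (f(I, t) = (I² - t) - 5 = -5 + I² - t)
(f(6, -1)*T)*K(2) = ((-5 + 6² - 1*(-1))*(-7))*2 = ((-5 + 36 + 1)*(-7))*2 = (32*(-7))*2 = -224*2 = -448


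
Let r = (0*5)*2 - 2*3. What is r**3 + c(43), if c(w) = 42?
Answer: -174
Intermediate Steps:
r = -6 (r = 0*2 - 6 = 0 - 6 = -6)
r**3 + c(43) = (-6)**3 + 42 = -216 + 42 = -174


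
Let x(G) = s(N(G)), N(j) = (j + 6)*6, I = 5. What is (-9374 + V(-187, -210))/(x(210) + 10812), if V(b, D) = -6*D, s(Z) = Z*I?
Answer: -4057/8646 ≈ -0.46923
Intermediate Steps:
N(j) = 36 + 6*j (N(j) = (6 + j)*6 = 36 + 6*j)
s(Z) = 5*Z (s(Z) = Z*5 = 5*Z)
x(G) = 180 + 30*G (x(G) = 5*(36 + 6*G) = 180 + 30*G)
(-9374 + V(-187, -210))/(x(210) + 10812) = (-9374 - 6*(-210))/((180 + 30*210) + 10812) = (-9374 + 1260)/((180 + 6300) + 10812) = -8114/(6480 + 10812) = -8114/17292 = -8114*1/17292 = -4057/8646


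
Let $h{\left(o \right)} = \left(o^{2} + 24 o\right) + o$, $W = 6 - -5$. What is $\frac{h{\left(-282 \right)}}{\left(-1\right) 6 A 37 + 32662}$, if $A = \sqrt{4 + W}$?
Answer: $\frac{591786447}{266516746} + \frac{4022307 \sqrt{15}}{266516746} \approx 2.2789$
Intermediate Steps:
$W = 11$ ($W = 6 + 5 = 11$)
$h{\left(o \right)} = o^{2} + 25 o$
$A = \sqrt{15}$ ($A = \sqrt{4 + 11} = \sqrt{15} \approx 3.873$)
$\frac{h{\left(-282 \right)}}{\left(-1\right) 6 A 37 + 32662} = \frac{\left(-282\right) \left(25 - 282\right)}{\left(-1\right) 6 \sqrt{15} \cdot 37 + 32662} = \frac{\left(-282\right) \left(-257\right)}{- 6 \sqrt{15} \cdot 37 + 32662} = \frac{72474}{- 222 \sqrt{15} + 32662} = \frac{72474}{32662 - 222 \sqrt{15}}$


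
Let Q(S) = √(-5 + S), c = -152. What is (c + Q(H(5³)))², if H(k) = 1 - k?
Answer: (152 - I*√129)² ≈ 22975.0 - 3452.8*I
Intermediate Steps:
(c + Q(H(5³)))² = (-152 + √(-5 + (1 - 1*5³)))² = (-152 + √(-5 + (1 - 1*125)))² = (-152 + √(-5 + (1 - 125)))² = (-152 + √(-5 - 124))² = (-152 + √(-129))² = (-152 + I*√129)²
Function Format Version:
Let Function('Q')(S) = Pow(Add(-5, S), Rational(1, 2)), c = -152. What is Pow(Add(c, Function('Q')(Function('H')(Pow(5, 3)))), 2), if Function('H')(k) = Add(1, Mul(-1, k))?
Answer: Pow(Add(152, Mul(-1, I, Pow(129, Rational(1, 2)))), 2) ≈ Add(22975., Mul(-3452.8, I))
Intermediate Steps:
Pow(Add(c, Function('Q')(Function('H')(Pow(5, 3)))), 2) = Pow(Add(-152, Pow(Add(-5, Add(1, Mul(-1, Pow(5, 3)))), Rational(1, 2))), 2) = Pow(Add(-152, Pow(Add(-5, Add(1, Mul(-1, 125))), Rational(1, 2))), 2) = Pow(Add(-152, Pow(Add(-5, Add(1, -125)), Rational(1, 2))), 2) = Pow(Add(-152, Pow(Add(-5, -124), Rational(1, 2))), 2) = Pow(Add(-152, Pow(-129, Rational(1, 2))), 2) = Pow(Add(-152, Mul(I, Pow(129, Rational(1, 2)))), 2)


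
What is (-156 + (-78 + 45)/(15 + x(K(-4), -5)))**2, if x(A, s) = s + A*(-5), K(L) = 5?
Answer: 591361/25 ≈ 23654.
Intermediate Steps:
x(A, s) = s - 5*A
(-156 + (-78 + 45)/(15 + x(K(-4), -5)))**2 = (-156 + (-78 + 45)/(15 + (-5 - 5*5)))**2 = (-156 - 33/(15 + (-5 - 25)))**2 = (-156 - 33/(15 - 30))**2 = (-156 - 33/(-15))**2 = (-156 - 33*(-1/15))**2 = (-156 + 11/5)**2 = (-769/5)**2 = 591361/25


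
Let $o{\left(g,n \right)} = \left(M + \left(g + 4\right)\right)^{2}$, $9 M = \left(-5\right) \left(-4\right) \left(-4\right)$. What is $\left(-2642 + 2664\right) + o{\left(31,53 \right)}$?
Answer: $\frac{57007}{81} \approx 703.79$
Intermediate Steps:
$M = - \frac{80}{9}$ ($M = \frac{\left(-5\right) \left(-4\right) \left(-4\right)}{9} = \frac{20 \left(-4\right)}{9} = \frac{1}{9} \left(-80\right) = - \frac{80}{9} \approx -8.8889$)
$o{\left(g,n \right)} = \left(- \frac{44}{9} + g\right)^{2}$ ($o{\left(g,n \right)} = \left(- \frac{80}{9} + \left(g + 4\right)\right)^{2} = \left(- \frac{80}{9} + \left(4 + g\right)\right)^{2} = \left(- \frac{44}{9} + g\right)^{2}$)
$\left(-2642 + 2664\right) + o{\left(31,53 \right)} = \left(-2642 + 2664\right) + \frac{\left(-44 + 9 \cdot 31\right)^{2}}{81} = 22 + \frac{\left(-44 + 279\right)^{2}}{81} = 22 + \frac{235^{2}}{81} = 22 + \frac{1}{81} \cdot 55225 = 22 + \frac{55225}{81} = \frac{57007}{81}$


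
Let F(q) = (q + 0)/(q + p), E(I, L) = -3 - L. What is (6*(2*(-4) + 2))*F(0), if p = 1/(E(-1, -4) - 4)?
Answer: 0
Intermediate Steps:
p = -1/3 (p = 1/((-3 - 1*(-4)) - 4) = 1/((-3 + 4) - 4) = 1/(1 - 4) = 1/(-3) = -1/3 ≈ -0.33333)
F(q) = q/(-1/3 + q) (F(q) = (q + 0)/(q - 1/3) = q/(-1/3 + q))
(6*(2*(-4) + 2))*F(0) = (6*(2*(-4) + 2))*(3*0/(-1 + 3*0)) = (6*(-8 + 2))*(3*0/(-1 + 0)) = (6*(-6))*(3*0/(-1)) = -108*0*(-1) = -36*0 = 0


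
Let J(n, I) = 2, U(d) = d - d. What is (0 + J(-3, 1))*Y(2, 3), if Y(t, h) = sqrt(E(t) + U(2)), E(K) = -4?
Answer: 4*I ≈ 4.0*I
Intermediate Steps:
U(d) = 0
Y(t, h) = 2*I (Y(t, h) = sqrt(-4 + 0) = sqrt(-4) = 2*I)
(0 + J(-3, 1))*Y(2, 3) = (0 + 2)*(2*I) = 2*(2*I) = 4*I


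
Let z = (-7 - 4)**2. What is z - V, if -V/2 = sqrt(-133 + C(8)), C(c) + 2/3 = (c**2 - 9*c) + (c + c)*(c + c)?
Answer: 121 + 14*sqrt(21)/3 ≈ 142.39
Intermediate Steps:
C(c) = -2/3 - 9*c + 5*c**2 (C(c) = -2/3 + ((c**2 - 9*c) + (c + c)*(c + c)) = -2/3 + ((c**2 - 9*c) + (2*c)*(2*c)) = -2/3 + ((c**2 - 9*c) + 4*c**2) = -2/3 + (-9*c + 5*c**2) = -2/3 - 9*c + 5*c**2)
z = 121 (z = (-11)**2 = 121)
V = -14*sqrt(21)/3 (V = -2*sqrt(-133 + (-2/3 - 9*8 + 5*8**2)) = -2*sqrt(-133 + (-2/3 - 72 + 5*64)) = -2*sqrt(-133 + (-2/3 - 72 + 320)) = -2*sqrt(-133 + 742/3) = -14*sqrt(21)/3 ≈ -21.385)
z - V = 121 - (-14)*sqrt(21)/3 = 121 + 14*sqrt(21)/3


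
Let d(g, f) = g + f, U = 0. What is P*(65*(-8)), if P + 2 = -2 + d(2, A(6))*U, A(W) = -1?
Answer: 2080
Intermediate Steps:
d(g, f) = f + g
P = -4 (P = -2 + (-2 + (-1 + 2)*0) = -2 + (-2 + 1*0) = -2 + (-2 + 0) = -2 - 2 = -4)
P*(65*(-8)) = -260*(-8) = -4*(-520) = 2080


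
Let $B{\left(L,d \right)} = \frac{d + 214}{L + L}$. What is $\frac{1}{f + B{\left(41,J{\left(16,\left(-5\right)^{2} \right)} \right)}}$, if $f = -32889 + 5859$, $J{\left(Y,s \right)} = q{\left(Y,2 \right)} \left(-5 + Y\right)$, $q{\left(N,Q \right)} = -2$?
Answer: $- \frac{41}{1108134} \approx -3.6999 \cdot 10^{-5}$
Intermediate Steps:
$J{\left(Y,s \right)} = 10 - 2 Y$ ($J{\left(Y,s \right)} = - 2 \left(-5 + Y\right) = 10 - 2 Y$)
$B{\left(L,d \right)} = \frac{214 + d}{2 L}$
$f = -27030$
$\frac{1}{f + B{\left(41,J{\left(16,\left(-5\right)^{2} \right)} \right)}} = \frac{1}{-27030 + \frac{214 + \left(10 - 32\right)}{2 \cdot 41}} = \frac{1}{-27030 + \frac{1}{2} \cdot \frac{1}{41} \left(214 + \left(10 - 32\right)\right)} = \frac{1}{-27030 + \frac{1}{2} \cdot \frac{1}{41} \left(214 - 22\right)} = \frac{1}{-27030 + \frac{1}{2} \cdot \frac{1}{41} \cdot 192} = \frac{1}{-27030 + \frac{96}{41}} = \frac{1}{- \frac{1108134}{41}} = - \frac{41}{1108134}$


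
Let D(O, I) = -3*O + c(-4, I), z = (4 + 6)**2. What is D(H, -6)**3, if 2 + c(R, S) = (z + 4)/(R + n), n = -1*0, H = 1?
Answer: -29791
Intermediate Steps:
z = 100 (z = 10**2 = 100)
n = 0
c(R, S) = -2 + 104/R (c(R, S) = -2 + (100 + 4)/(R + 0) = -2 + 104/R)
D(O, I) = -28 - 3*O (D(O, I) = -3*O + (-2 + 104/(-4)) = -3*O + (-2 + 104*(-1/4)) = -3*O + (-2 - 26) = -3*O - 28 = -28 - 3*O)
D(H, -6)**3 = (-28 - 3*1)**3 = (-28 - 3)**3 = (-31)**3 = -29791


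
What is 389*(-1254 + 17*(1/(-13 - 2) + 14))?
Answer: -5934973/15 ≈ -3.9567e+5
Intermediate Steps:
389*(-1254 + 17*(1/(-13 - 2) + 14)) = 389*(-1254 + 17*(1/(-15) + 14)) = 389*(-1254 + 17*(-1/15 + 14)) = 389*(-1254 + 17*(209/15)) = 389*(-1254 + 3553/15) = 389*(-15257/15) = -5934973/15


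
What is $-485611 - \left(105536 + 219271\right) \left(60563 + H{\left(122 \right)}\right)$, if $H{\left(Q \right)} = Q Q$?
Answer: $-24506199340$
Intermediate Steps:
$H{\left(Q \right)} = Q^{2}$
$-485611 - \left(105536 + 219271\right) \left(60563 + H{\left(122 \right)}\right) = -485611 - \left(105536 + 219271\right) \left(60563 + 122^{2}\right) = -485611 - 324807 \left(60563 + 14884\right) = -485611 - 324807 \cdot 75447 = -485611 - 24505713729 = -24506199340$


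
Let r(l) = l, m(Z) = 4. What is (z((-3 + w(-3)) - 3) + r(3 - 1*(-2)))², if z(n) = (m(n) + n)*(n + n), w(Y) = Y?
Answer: 9025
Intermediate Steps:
z(n) = 2*n*(4 + n) (z(n) = (4 + n)*(n + n) = (4 + n)*(2*n) = 2*n*(4 + n))
(z((-3 + w(-3)) - 3) + r(3 - 1*(-2)))² = (2*((-3 - 3) - 3)*(4 + ((-3 - 3) - 3)) + (3 - 1*(-2)))² = (2*(-6 - 3)*(4 + (-6 - 3)) + (3 + 2))² = (2*(-9)*(4 - 9) + 5)² = (2*(-9)*(-5) + 5)² = (90 + 5)² = 95² = 9025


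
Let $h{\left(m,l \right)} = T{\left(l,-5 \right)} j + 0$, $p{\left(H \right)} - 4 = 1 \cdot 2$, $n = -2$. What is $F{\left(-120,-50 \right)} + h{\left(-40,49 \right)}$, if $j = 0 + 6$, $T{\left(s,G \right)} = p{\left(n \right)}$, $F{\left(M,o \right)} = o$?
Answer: $-14$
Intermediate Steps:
$p{\left(H \right)} = 6$ ($p{\left(H \right)} = 4 + 1 \cdot 2 = 4 + 2 = 6$)
$T{\left(s,G \right)} = 6$
$j = 6$
$h{\left(m,l \right)} = 36$ ($h{\left(m,l \right)} = 6 \cdot 6 + 0 = 36 + 0 = 36$)
$F{\left(-120,-50 \right)} + h{\left(-40,49 \right)} = -50 + 36 = -14$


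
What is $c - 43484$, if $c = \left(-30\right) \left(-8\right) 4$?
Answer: $-42524$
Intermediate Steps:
$c = 960$ ($c = 240 \cdot 4 = 960$)
$c - 43484 = 960 - 43484 = -42524$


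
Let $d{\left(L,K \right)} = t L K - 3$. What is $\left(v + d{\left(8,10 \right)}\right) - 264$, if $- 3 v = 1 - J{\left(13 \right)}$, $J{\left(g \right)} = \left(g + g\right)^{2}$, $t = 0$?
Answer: $-42$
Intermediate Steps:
$J{\left(g \right)} = 4 g^{2}$ ($J{\left(g \right)} = \left(2 g\right)^{2} = 4 g^{2}$)
$d{\left(L,K \right)} = -3$ ($d{\left(L,K \right)} = 0 L K - 3 = 0 K - 3 = 0 - 3 = -3$)
$v = 225$ ($v = - \frac{1 - 4 \cdot 13^{2}}{3} = - \frac{1 - 4 \cdot 169}{3} = - \frac{1 - 676}{3} = \left(- \frac{1}{3}\right) \left(-675\right) = 225$)
$\left(v + d{\left(8,10 \right)}\right) - 264 = \left(225 - 3\right) - 264 = 222 - 264 = -42$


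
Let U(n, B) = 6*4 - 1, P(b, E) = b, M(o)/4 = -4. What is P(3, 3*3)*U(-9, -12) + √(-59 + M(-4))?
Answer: 69 + 5*I*√3 ≈ 69.0 + 8.6602*I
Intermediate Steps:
M(o) = -16 (M(o) = 4*(-4) = -16)
U(n, B) = 23 (U(n, B) = 24 - 1 = 23)
P(3, 3*3)*U(-9, -12) + √(-59 + M(-4)) = 3*23 + √(-59 - 16) = 69 + √(-75) = 69 + 5*I*√3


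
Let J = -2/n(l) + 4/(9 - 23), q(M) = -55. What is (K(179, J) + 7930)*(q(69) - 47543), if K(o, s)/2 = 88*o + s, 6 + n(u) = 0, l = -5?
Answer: -13138888456/7 ≈ -1.8770e+9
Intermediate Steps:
n(u) = -6 (n(u) = -6 + 0 = -6)
J = 1/21 (J = -2/(-6) + 4/(9 - 23) = -2*(-⅙) + 4/(-14) = ⅓ + 4*(-1/14) = ⅓ - 2/7 = 1/21 ≈ 0.047619)
K(o, s) = 2*s + 176*o (K(o, s) = 2*(88*o + s) = 2*(s + 88*o) = 2*s + 176*o)
(K(179, J) + 7930)*(q(69) - 47543) = ((2*(1/21) + 176*179) + 7930)*(-55 - 47543) = ((2/21 + 31504) + 7930)*(-47598) = (661586/21 + 7930)*(-47598) = (828116/21)*(-47598) = -13138888456/7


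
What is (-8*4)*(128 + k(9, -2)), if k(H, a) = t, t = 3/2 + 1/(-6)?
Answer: -12416/3 ≈ -4138.7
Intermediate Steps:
t = 4/3 (t = 3*(½) + 1*(-⅙) = 3/2 - ⅙ = 4/3 ≈ 1.3333)
k(H, a) = 4/3
(-8*4)*(128 + k(9, -2)) = (-8*4)*(128 + 4/3) = -32*388/3 = -12416/3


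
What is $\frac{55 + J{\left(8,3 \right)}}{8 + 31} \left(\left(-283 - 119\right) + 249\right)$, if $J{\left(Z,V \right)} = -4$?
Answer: $- \frac{2601}{13} \approx -200.08$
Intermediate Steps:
$\frac{55 + J{\left(8,3 \right)}}{8 + 31} \left(\left(-283 - 119\right) + 249\right) = \frac{55 - 4}{8 + 31} \left(\left(-283 - 119\right) + 249\right) = \frac{51}{39} \left(-402 + 249\right) = 51 \cdot \frac{1}{39} \left(-153\right) = \frac{17}{13} \left(-153\right) = - \frac{2601}{13}$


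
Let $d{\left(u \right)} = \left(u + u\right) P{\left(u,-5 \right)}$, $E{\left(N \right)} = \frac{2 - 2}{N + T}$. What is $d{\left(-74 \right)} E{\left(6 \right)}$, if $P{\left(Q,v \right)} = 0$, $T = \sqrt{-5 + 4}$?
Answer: $0$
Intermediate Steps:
$T = i$ ($T = \sqrt{-1} = i \approx 1.0 i$)
$E{\left(N \right)} = 0$ ($E{\left(N \right)} = \frac{2 - 2}{N + i} = \frac{0}{i + N} = 0$)
$d{\left(u \right)} = 0$ ($d{\left(u \right)} = \left(u + u\right) 0 = 2 u 0 = 0$)
$d{\left(-74 \right)} E{\left(6 \right)} = 0 \cdot 0 = 0$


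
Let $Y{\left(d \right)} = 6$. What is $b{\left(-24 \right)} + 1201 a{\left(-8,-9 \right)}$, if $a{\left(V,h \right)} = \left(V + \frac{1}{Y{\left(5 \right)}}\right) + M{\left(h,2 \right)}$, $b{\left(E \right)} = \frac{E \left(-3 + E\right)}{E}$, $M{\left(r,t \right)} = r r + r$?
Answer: $\frac{462223}{6} \approx 77037.0$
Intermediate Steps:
$M{\left(r,t \right)} = r + r^{2}$ ($M{\left(r,t \right)} = r^{2} + r = r + r^{2}$)
$b{\left(E \right)} = -3 + E$
$a{\left(V,h \right)} = \frac{1}{6} + V + h \left(1 + h\right)$ ($a{\left(V,h \right)} = \left(V + \frac{1}{6}\right) + h \left(1 + h\right) = \left(\frac{1}{6} + V\right) + h \left(1 + h\right) = \frac{1}{6} + V + h \left(1 + h\right)$)
$b{\left(-24 \right)} + 1201 a{\left(-8,-9 \right)} = \left(-3 - 24\right) + 1201 \left(\frac{1}{6} - 8 - 9 + \left(-9\right)^{2}\right) = -27 + 1201 \left(\frac{1}{6} - 8 - 9 + 81\right) = -27 + 1201 \cdot \frac{385}{6} = -27 + \frac{462385}{6} = \frac{462223}{6}$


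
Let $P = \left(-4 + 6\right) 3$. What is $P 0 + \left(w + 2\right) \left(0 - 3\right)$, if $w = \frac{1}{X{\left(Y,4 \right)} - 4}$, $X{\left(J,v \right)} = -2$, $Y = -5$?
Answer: $- \frac{11}{2} \approx -5.5$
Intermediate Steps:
$P = 6$ ($P = 2 \cdot 3 = 6$)
$w = - \frac{1}{6}$ ($w = \frac{1}{-2 - 4} = \frac{1}{-6} = - \frac{1}{6} \approx -0.16667$)
$P 0 + \left(w + 2\right) \left(0 - 3\right) = 6 \cdot 0 + \left(- \frac{1}{6} + 2\right) \left(0 - 3\right) = 0 + \frac{11}{6} \left(-3\right) = 0 - \frac{11}{2} = - \frac{11}{2}$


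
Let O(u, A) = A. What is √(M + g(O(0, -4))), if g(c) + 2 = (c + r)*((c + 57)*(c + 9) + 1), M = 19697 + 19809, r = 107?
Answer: √66902 ≈ 258.65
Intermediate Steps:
M = 39506
g(c) = -2 + (1 + (9 + c)*(57 + c))*(107 + c) (g(c) = -2 + (c + 107)*((c + 57)*(c + 9) + 1) = -2 + (107 + c)*((57 + c)*(9 + c) + 1) = -2 + (107 + c)*((9 + c)*(57 + c) + 1) = -2 + (107 + c)*(1 + (9 + c)*(57 + c)) = -2 + (1 + (9 + c)*(57 + c))*(107 + c))
√(M + g(O(0, -4))) = √(39506 + (54996 + (-4)³ + 173*(-4)² + 7576*(-4))) = √(39506 + (54996 - 64 + 173*16 - 30304)) = √(39506 + (54996 - 64 + 2768 - 30304)) = √(39506 + 27396) = √66902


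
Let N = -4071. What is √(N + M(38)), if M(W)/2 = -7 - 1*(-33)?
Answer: I*√4019 ≈ 63.396*I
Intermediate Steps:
M(W) = 52 (M(W) = 2*(-7 - 1*(-33)) = 2*(-7 + 33) = 2*26 = 52)
√(N + M(38)) = √(-4071 + 52) = √(-4019) = I*√4019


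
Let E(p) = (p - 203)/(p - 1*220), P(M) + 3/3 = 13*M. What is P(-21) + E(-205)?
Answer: -6826/25 ≈ -273.04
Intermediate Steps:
P(M) = -1 + 13*M
E(p) = (-203 + p)/(-220 + p) (E(p) = (-203 + p)/(p - 220) = (-203 + p)/(-220 + p))
P(-21) + E(-205) = (-1 + 13*(-21)) + (-203 - 205)/(-220 - 205) = (-1 - 273) - 408/(-425) = -274 - 1/425*(-408) = -274 + 24/25 = -6826/25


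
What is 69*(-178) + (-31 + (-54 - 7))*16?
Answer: -13754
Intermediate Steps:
69*(-178) + (-31 + (-54 - 7))*16 = -12282 + (-31 - 61)*16 = -12282 - 92*16 = -12282 - 1472 = -13754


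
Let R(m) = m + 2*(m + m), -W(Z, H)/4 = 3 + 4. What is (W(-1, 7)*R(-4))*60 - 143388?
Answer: -109788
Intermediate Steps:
W(Z, H) = -28 (W(Z, H) = -4*(3 + 4) = -4*7 = -28)
R(m) = 5*m (R(m) = m + 2*(2*m) = m + 4*m = 5*m)
(W(-1, 7)*R(-4))*60 - 143388 = -140*(-4)*60 - 143388 = -28*(-20)*60 - 143388 = 560*60 - 143388 = 33600 - 143388 = -109788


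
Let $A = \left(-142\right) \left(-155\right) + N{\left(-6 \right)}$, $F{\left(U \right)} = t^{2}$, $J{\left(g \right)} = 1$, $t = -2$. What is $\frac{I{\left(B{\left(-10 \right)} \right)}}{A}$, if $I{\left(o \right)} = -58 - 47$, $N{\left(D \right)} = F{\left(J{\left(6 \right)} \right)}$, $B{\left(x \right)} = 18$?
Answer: $- \frac{35}{7338} \approx -0.0047697$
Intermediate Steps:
$F{\left(U \right)} = 4$ ($F{\left(U \right)} = \left(-2\right)^{2} = 4$)
$N{\left(D \right)} = 4$
$I{\left(o \right)} = -105$
$A = 22014$ ($A = \left(-142\right) \left(-155\right) + 4 = 22010 + 4 = 22014$)
$\frac{I{\left(B{\left(-10 \right)} \right)}}{A} = - \frac{105}{22014} = \left(-105\right) \frac{1}{22014} = - \frac{35}{7338}$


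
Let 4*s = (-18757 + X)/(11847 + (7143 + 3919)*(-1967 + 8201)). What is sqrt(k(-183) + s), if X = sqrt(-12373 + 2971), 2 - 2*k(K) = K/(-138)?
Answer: sqrt(376798785314069890 + 4054041755*I*sqrt(9402))/1057576110 ≈ 0.58042 + 3.0276e-7*I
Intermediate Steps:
k(K) = 1 + K/276 (k(K) = 1 - K/(2*(-138)) = 1 - K*(-1)/(2*138) = 1 - (-1)*K/276 = 1 + K/276)
X = I*sqrt(9402) (X = sqrt(-9402) = I*sqrt(9402) ≈ 96.964*I)
s = -18757/275889420 + I*sqrt(9402)/275889420 (s = ((-18757 + I*sqrt(9402))/(11847 + (7143 + 3919)*(-1967 + 8201)))/4 = ((-18757 + I*sqrt(9402))/(11847 + 11062*6234))/4 = ((-18757 + I*sqrt(9402))/(11847 + 68960508))/4 = ((-18757 + I*sqrt(9402))/68972355)/4 = ((-18757 + I*sqrt(9402))*(1/68972355))/4 = (-18757/68972355 + I*sqrt(9402)/68972355)/4 = -18757/275889420 + I*sqrt(9402)/275889420 ≈ -6.7987e-5 + 3.5146e-7*I)
sqrt(k(-183) + s) = sqrt((1 + (1/276)*(-183)) + (-18757/275889420 + I*sqrt(9402)/275889420)) = sqrt((1 - 61/92) + (-18757/275889420 + I*sqrt(9402)/275889420)) = sqrt(31/92 + (-18757/275889420 + I*sqrt(9402)/275889420)) = sqrt(1068855797/3172728330 + I*sqrt(9402)/275889420)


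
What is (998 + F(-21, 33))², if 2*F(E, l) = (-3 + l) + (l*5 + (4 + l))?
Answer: 1240996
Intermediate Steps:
F(E, l) = ½ + 7*l/2 (F(E, l) = ((-3 + l) + (l*5 + (4 + l)))/2 = ((-3 + l) + (5*l + (4 + l)))/2 = ((-3 + l) + (4 + 6*l))/2 = (1 + 7*l)/2 = ½ + 7*l/2)
(998 + F(-21, 33))² = (998 + (½ + (7/2)*33))² = (998 + (½ + 231/2))² = (998 + 116)² = 1114² = 1240996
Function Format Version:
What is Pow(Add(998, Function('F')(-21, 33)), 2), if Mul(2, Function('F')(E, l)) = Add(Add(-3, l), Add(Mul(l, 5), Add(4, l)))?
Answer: 1240996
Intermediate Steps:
Function('F')(E, l) = Add(Rational(1, 2), Mul(Rational(7, 2), l)) (Function('F')(E, l) = Mul(Rational(1, 2), Add(Add(-3, l), Add(Mul(l, 5), Add(4, l)))) = Mul(Rational(1, 2), Add(Add(-3, l), Add(Mul(5, l), Add(4, l)))) = Mul(Rational(1, 2), Add(Add(-3, l), Add(4, Mul(6, l)))) = Mul(Rational(1, 2), Add(1, Mul(7, l))) = Add(Rational(1, 2), Mul(Rational(7, 2), l)))
Pow(Add(998, Function('F')(-21, 33)), 2) = Pow(Add(998, Add(Rational(1, 2), Mul(Rational(7, 2), 33))), 2) = Pow(Add(998, Add(Rational(1, 2), Rational(231, 2))), 2) = Pow(Add(998, 116), 2) = Pow(1114, 2) = 1240996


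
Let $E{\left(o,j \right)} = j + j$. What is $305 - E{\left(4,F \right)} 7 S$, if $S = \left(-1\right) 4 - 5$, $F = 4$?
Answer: $809$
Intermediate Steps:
$E{\left(o,j \right)} = 2 j$
$S = -9$ ($S = -4 - 5 = -9$)
$305 - E{\left(4,F \right)} 7 S = 305 - 2 \cdot 4 \cdot 7 \left(-9\right) = 305 - 8 \cdot 7 \left(-9\right) = 305 - 56 \left(-9\right) = 305 - -504 = 305 + 504 = 809$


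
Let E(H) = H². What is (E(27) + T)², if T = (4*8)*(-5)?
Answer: 323761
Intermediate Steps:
T = -160 (T = 32*(-5) = -160)
(E(27) + T)² = (27² - 160)² = (729 - 160)² = 569² = 323761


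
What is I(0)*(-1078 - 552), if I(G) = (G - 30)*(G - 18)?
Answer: -880200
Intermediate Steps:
I(G) = (-30 + G)*(-18 + G)
I(0)*(-1078 - 552) = (540 + 0**2 - 48*0)*(-1078 - 552) = (540 + 0 + 0)*(-1630) = 540*(-1630) = -880200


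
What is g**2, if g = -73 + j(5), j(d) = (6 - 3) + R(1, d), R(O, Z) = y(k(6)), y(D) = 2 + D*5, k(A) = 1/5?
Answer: 4489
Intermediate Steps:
k(A) = 1/5
y(D) = 2 + 5*D
R(O, Z) = 3 (R(O, Z) = 2 + 5*(1/5) = 2 + 1 = 3)
j(d) = 6 (j(d) = (6 - 3) + 3 = 3 + 3 = 6)
g = -67 (g = -73 + 6 = -67)
g**2 = (-67)**2 = 4489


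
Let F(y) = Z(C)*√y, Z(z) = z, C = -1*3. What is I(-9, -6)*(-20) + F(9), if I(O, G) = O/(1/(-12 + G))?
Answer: -3249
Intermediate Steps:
C = -3
I(O, G) = O*(-12 + G)
F(y) = -3*√y
I(-9, -6)*(-20) + F(9) = -9*(-12 - 6)*(-20) - 3*√9 = -9*(-18)*(-20) - 3*3 = 162*(-20) - 9 = -3240 - 9 = -3249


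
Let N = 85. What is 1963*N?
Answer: 166855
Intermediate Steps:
1963*N = 1963*85 = 166855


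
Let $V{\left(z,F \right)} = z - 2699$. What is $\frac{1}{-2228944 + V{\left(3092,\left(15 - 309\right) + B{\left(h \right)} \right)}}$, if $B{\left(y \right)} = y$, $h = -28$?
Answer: $- \frac{1}{2228551} \approx -4.4872 \cdot 10^{-7}$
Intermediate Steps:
$V{\left(z,F \right)} = -2699 + z$
$\frac{1}{-2228944 + V{\left(3092,\left(15 - 309\right) + B{\left(h \right)} \right)}} = \frac{1}{-2228944 + \left(-2699 + 3092\right)} = \frac{1}{-2228944 + 393} = \frac{1}{-2228551} = - \frac{1}{2228551}$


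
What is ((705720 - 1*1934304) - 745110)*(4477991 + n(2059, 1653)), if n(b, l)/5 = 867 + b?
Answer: -8867059111974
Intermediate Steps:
n(b, l) = 4335 + 5*b (n(b, l) = 5*(867 + b) = 4335 + 5*b)
((705720 - 1*1934304) - 745110)*(4477991 + n(2059, 1653)) = ((705720 - 1*1934304) - 745110)*(4477991 + (4335 + 5*2059)) = ((705720 - 1934304) - 745110)*(4477991 + (4335 + 10295)) = (-1228584 - 745110)*(4477991 + 14630) = -1973694*4492621 = -8867059111974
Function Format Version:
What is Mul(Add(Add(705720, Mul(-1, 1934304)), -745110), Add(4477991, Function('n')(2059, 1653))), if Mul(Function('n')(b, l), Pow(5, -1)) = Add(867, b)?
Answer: -8867059111974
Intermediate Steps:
Function('n')(b, l) = Add(4335, Mul(5, b)) (Function('n')(b, l) = Mul(5, Add(867, b)) = Add(4335, Mul(5, b)))
Mul(Add(Add(705720, Mul(-1, 1934304)), -745110), Add(4477991, Function('n')(2059, 1653))) = Mul(Add(Add(705720, Mul(-1, 1934304)), -745110), Add(4477991, Add(4335, Mul(5, 2059)))) = Mul(Add(Add(705720, -1934304), -745110), Add(4477991, Add(4335, 10295))) = Mul(Add(-1228584, -745110), Add(4477991, 14630)) = Mul(-1973694, 4492621) = -8867059111974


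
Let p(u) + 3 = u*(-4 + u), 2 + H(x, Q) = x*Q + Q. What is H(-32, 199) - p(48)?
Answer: -8280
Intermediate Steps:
H(x, Q) = -2 + Q + Q*x (H(x, Q) = -2 + (x*Q + Q) = -2 + (Q*x + Q) = -2 + (Q + Q*x) = -2 + Q + Q*x)
p(u) = -3 + u*(-4 + u)
H(-32, 199) - p(48) = (-2 + 199 + 199*(-32)) - (-3 + 48² - 4*48) = (-2 + 199 - 6368) - (-3 + 2304 - 192) = -6171 - 1*2109 = -6171 - 2109 = -8280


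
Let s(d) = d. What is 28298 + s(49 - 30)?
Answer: 28317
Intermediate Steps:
28298 + s(49 - 30) = 28298 + (49 - 30) = 28298 + 19 = 28317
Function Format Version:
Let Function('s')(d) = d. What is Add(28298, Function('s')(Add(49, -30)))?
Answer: 28317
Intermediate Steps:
Add(28298, Function('s')(Add(49, -30))) = Add(28298, Add(49, -30)) = Add(28298, 19) = 28317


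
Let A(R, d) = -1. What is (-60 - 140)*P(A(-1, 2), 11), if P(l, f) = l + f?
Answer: -2000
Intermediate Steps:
P(l, f) = f + l
(-60 - 140)*P(A(-1, 2), 11) = (-60 - 140)*(11 - 1) = -200*10 = -2000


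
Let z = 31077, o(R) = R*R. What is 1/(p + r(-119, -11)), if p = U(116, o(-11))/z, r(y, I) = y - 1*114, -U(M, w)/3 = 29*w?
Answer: -10359/2417156 ≈ -0.0042856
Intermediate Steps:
o(R) = R**2
U(M, w) = -87*w
r(y, I) = -114 + y (r(y, I) = y - 114 = -114 + y)
p = -3509/10359 (p = -87*(-11)**2/31077 = -87*121*(1/31077) = -10527*1/31077 = -3509/10359 ≈ -0.33874)
1/(p + r(-119, -11)) = 1/(-3509/10359 + (-114 - 119)) = 1/(-3509/10359 - 233) = 1/(-2417156/10359) = -10359/2417156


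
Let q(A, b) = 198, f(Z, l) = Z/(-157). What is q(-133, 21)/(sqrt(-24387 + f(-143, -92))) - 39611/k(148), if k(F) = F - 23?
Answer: -39611/125 - 9*I*sqrt(150273178)/87014 ≈ -316.89 - 1.2679*I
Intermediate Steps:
f(Z, l) = -Z/157 (f(Z, l) = Z*(-1/157) = -Z/157)
k(F) = -23 + F
q(-133, 21)/(sqrt(-24387 + f(-143, -92))) - 39611/k(148) = 198/(sqrt(-24387 - 1/157*(-143))) - 39611/(-23 + 148) = 198/(sqrt(-24387 + 143/157)) - 39611/125 = 198/(sqrt(-3828616/157)) - 39611*1/125 = 198/((2*I*sqrt(150273178)/157)) - 39611/125 = 198*(-I*sqrt(150273178)/1914308) - 39611/125 = -9*I*sqrt(150273178)/87014 - 39611/125 = -39611/125 - 9*I*sqrt(150273178)/87014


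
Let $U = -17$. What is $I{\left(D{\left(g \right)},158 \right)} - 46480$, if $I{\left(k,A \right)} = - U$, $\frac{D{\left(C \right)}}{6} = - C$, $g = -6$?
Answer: $-46463$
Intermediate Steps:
$D{\left(C \right)} = - 6 C$ ($D{\left(C \right)} = 6 \left(- C\right) = - 6 C$)
$I{\left(k,A \right)} = 17$ ($I{\left(k,A \right)} = \left(-1\right) \left(-17\right) = 17$)
$I{\left(D{\left(g \right)},158 \right)} - 46480 = 17 - 46480 = -46463$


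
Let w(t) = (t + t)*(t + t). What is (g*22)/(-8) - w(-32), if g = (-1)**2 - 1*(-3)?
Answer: -4107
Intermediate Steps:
w(t) = 4*t**2 (w(t) = (2*t)*(2*t) = 4*t**2)
g = 4 (g = 1 + 3 = 4)
(g*22)/(-8) - w(-32) = (4*22)/(-8) - 4*(-32)**2 = 88*(-1/8) - 4*1024 = -11 - 1*4096 = -11 - 4096 = -4107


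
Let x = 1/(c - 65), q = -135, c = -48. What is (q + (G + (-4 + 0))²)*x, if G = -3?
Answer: 86/113 ≈ 0.76106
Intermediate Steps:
x = -1/113 (x = 1/(-48 - 65) = 1/(-113) = -1/113 ≈ -0.0088496)
(q + (G + (-4 + 0))²)*x = (-135 + (-3 + (-4 + 0))²)*(-1/113) = (-135 + (-3 - 4)²)*(-1/113) = (-135 + (-7)²)*(-1/113) = (-135 + 49)*(-1/113) = -86*(-1/113) = 86/113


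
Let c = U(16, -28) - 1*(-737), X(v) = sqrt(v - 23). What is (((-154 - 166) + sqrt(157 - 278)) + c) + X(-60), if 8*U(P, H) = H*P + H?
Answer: 715/2 + 11*I + I*sqrt(83) ≈ 357.5 + 20.11*I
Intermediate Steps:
U(P, H) = H/8 + H*P/8 (U(P, H) = (H*P + H)/8 = (H + H*P)/8 = H/8 + H*P/8)
X(v) = sqrt(-23 + v)
c = 1355/2 (c = (1/8)*(-28)*(1 + 16) - 1*(-737) = (1/8)*(-28)*17 + 737 = -119/2 + 737 = 1355/2 ≈ 677.50)
(((-154 - 166) + sqrt(157 - 278)) + c) + X(-60) = (((-154 - 166) + sqrt(157 - 278)) + 1355/2) + sqrt(-23 - 60) = ((-320 + sqrt(-121)) + 1355/2) + sqrt(-83) = ((-320 + 11*I) + 1355/2) + I*sqrt(83) = (715/2 + 11*I) + I*sqrt(83) = 715/2 + 11*I + I*sqrt(83)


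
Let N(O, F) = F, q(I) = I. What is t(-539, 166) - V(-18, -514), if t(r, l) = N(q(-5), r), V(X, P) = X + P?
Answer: -7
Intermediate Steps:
V(X, P) = P + X
t(r, l) = r
t(-539, 166) - V(-18, -514) = -539 - (-514 - 18) = -539 - 1*(-532) = -539 + 532 = -7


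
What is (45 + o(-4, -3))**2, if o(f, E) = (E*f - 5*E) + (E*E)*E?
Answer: 2025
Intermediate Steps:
o(f, E) = E**3 - 5*E + E*f (o(f, E) = (-5*E + E*f) + E**2*E = (-5*E + E*f) + E**3 = E**3 - 5*E + E*f)
(45 + o(-4, -3))**2 = (45 - 3*(-5 - 4 + (-3)**2))**2 = (45 - 3*(-5 - 4 + 9))**2 = (45 - 3*0)**2 = (45 + 0)**2 = 45**2 = 2025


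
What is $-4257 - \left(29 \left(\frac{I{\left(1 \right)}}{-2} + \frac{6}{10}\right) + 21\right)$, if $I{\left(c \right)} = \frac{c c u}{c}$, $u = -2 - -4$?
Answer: $- \frac{21332}{5} \approx -4266.4$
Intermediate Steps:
$u = 2$ ($u = -2 + 4 = 2$)
$I{\left(c \right)} = 2 c$ ($I{\left(c \right)} = \frac{c c 2}{c} = \frac{c^{2} \cdot 2}{c} = \frac{2 c^{2}}{c} = 2 c$)
$-4257 - \left(29 \left(\frac{I{\left(1 \right)}}{-2} + \frac{6}{10}\right) + 21\right) = -4257 - \left(29 \left(\frac{2 \cdot 1}{-2} + \frac{6}{10}\right) + 21\right) = -4257 - \left(29 \left(2 \left(- \frac{1}{2}\right) + 6 \cdot \frac{1}{10}\right) + 21\right) = -4257 - \left(29 \left(-1 + \frac{3}{5}\right) + 21\right) = -4257 - \left(29 \left(- \frac{2}{5}\right) + 21\right) = -4257 - \left(- \frac{58}{5} + 21\right) = -4257 - \frac{47}{5} = - \frac{21332}{5}$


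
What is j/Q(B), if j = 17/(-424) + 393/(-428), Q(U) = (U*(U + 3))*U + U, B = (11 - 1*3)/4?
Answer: -43477/998096 ≈ -0.043560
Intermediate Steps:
B = 2 (B = (11 - 3)*(1/4) = 8*(1/4) = 2)
Q(U) = U + U**2*(3 + U) (Q(U) = (U*(3 + U))*U + U = U**2*(3 + U) + U = U + U**2*(3 + U))
j = -43477/45368 (j = 17*(-1/424) + 393*(-1/428) = -17/424 - 393/428 = -43477/45368 ≈ -0.95832)
j/Q(B) = -43477*1/(2*(1 + 2**2 + 3*2))/45368 = -43477*1/(2*(1 + 4 + 6))/45368 = -43477/(45368*(2*11)) = -43477/45368/22 = -43477/45368*1/22 = -43477/998096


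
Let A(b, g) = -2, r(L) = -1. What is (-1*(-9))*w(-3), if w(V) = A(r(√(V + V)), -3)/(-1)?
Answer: 18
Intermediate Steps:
w(V) = 2 (w(V) = -2/(-1) = -2*(-1) = 2)
(-1*(-9))*w(-3) = -1*(-9)*2 = 9*2 = 18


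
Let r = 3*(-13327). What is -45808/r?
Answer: 45808/39981 ≈ 1.1457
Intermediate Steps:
r = -39981
-45808/r = -45808/(-39981) = -45808*(-1/39981) = 45808/39981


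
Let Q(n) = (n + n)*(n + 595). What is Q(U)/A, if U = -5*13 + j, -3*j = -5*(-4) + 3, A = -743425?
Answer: 683212/6690825 ≈ 0.10211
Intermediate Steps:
j = -23/3 (j = -(-5*(-4) + 3)/3 = -(20 + 3)/3 = -1/3*23 = -23/3 ≈ -7.6667)
U = -218/3 (U = -5*13 - 23/3 = -65 - 23/3 = -218/3 ≈ -72.667)
Q(n) = 2*n*(595 + n) (Q(n) = (2*n)*(595 + n) = 2*n*(595 + n))
Q(U)/A = (2*(-218/3)*(595 - 218/3))/(-743425) = (2*(-218/3)*(1567/3))*(-1/743425) = -683212/9*(-1/743425) = 683212/6690825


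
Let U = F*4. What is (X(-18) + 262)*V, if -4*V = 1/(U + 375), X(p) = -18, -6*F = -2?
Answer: -183/1129 ≈ -0.16209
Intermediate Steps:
F = ⅓ (F = -⅙*(-2) = ⅓ ≈ 0.33333)
U = 4/3 (U = (⅓)*4 = 4/3 ≈ 1.3333)
V = -3/4516 (V = -1/(4*(4/3 + 375)) = -1/(4*1129/3) = -¼*3/1129 = -3/4516 ≈ -0.00066430)
(X(-18) + 262)*V = (-18 + 262)*(-3/4516) = 244*(-3/4516) = -183/1129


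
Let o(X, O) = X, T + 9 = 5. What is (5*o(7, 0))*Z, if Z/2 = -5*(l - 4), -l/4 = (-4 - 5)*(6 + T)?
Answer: -23800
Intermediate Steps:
T = -4 (T = -9 + 5 = -4)
l = 72 (l = -4*(-4 - 5)*(6 - 4) = -(-36)*2 = -4*(-18) = 72)
Z = -680 (Z = 2*(-5*(72 - 4)) = 2*(-5*68) = 2*(-340) = -680)
(5*o(7, 0))*Z = (5*7)*(-680) = 35*(-680) = -23800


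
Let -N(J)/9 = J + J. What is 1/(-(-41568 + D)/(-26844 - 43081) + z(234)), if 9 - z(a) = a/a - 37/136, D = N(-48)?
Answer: 9509800/73129881 ≈ 0.13004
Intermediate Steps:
N(J) = -18*J (N(J) = -9*(J + J) = -18*J)
D = 864 (D = -18*(-48) = 864)
z(a) = 1125/136 (z(a) = 9 - (a/a - 37/136) = 9 - (1 - 37*1/136) = 9 - (1 - 37/136) = 9 - 1*99/136 = 9 - 99/136 = 1125/136)
1/(-(-41568 + D)/(-26844 - 43081) + z(234)) = 1/(-(-41568 + 864)/(-26844 - 43081) + 1125/136) = 1/(-(-40704)/(-69925) + 1125/136) = 1/(-(-40704)*(-1)/69925 + 1125/136) = 1/(-1*40704/69925 + 1125/136) = 1/(-40704/69925 + 1125/136) = 1/(73129881/9509800) = 9509800/73129881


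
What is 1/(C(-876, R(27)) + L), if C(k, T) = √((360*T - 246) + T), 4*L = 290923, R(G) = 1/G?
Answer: 31419684/2285177282579 - 48*I*√18843/2285177282579 ≈ 1.3749e-5 - 2.8833e-9*I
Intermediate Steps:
L = 290923/4 (L = (¼)*290923 = 290923/4 ≈ 72731.)
C(k, T) = √(-246 + 361*T) (C(k, T) = √((-246 + 360*T) + T) = √(-246 + 361*T))
1/(C(-876, R(27)) + L) = 1/(√(-246 + 361/27) + 290923/4) = 1/(√(-6281/27) + 290923/4) = 1/(I*√18843/9 + 290923/4) = 1/(290923/4 + I*√18843/9)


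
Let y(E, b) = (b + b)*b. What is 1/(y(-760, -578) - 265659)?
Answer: 1/402509 ≈ 2.4844e-6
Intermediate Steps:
y(E, b) = 2*b² (y(E, b) = (2*b)*b = 2*b²)
1/(y(-760, -578) - 265659) = 1/(2*(-578)² - 265659) = 1/(2*334084 - 265659) = 1/(668168 - 265659) = 1/402509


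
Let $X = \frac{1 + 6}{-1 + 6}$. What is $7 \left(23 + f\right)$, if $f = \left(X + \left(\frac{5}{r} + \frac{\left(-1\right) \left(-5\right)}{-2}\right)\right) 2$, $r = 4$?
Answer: $\frac{1631}{10} \approx 163.1$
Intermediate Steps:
$X = \frac{7}{5} \approx 1.4$
$f = \frac{3}{10}$ ($f = \left(\frac{7}{5} + \left(\frac{5}{4} + \frac{\left(-1\right) \left(-5\right)}{-2}\right)\right) 2 = \left(\frac{7}{5} + \left(5 \cdot \frac{1}{4} + 5 \left(- \frac{1}{2}\right)\right)\right) 2 = \left(\frac{7}{5} + \left(\frac{5}{4} - \frac{5}{2}\right)\right) 2 = \left(\frac{7}{5} - \frac{5}{4}\right) 2 = \frac{3}{20} \cdot 2 = \frac{3}{10} \approx 0.3$)
$7 \left(23 + f\right) = 7 \left(23 + \frac{3}{10}\right) = 7 \cdot \frac{233}{10} = \frac{1631}{10}$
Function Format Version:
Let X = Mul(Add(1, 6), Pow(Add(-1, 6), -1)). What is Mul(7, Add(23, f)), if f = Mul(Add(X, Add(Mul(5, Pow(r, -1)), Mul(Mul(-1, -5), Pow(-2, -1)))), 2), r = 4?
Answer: Rational(1631, 10) ≈ 163.10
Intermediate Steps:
X = Rational(7, 5) (X = Mul(7, Pow(5, -1)) = Mul(7, Rational(1, 5)) = Rational(7, 5) ≈ 1.4000)
f = Rational(3, 10) (f = Mul(Add(Rational(7, 5), Add(Mul(5, Pow(4, -1)), Mul(Mul(-1, -5), Pow(-2, -1)))), 2) = Mul(Add(Rational(7, 5), Add(Mul(5, Rational(1, 4)), Mul(5, Rational(-1, 2)))), 2) = Mul(Add(Rational(7, 5), Add(Rational(5, 4), Rational(-5, 2))), 2) = Mul(Add(Rational(7, 5), Rational(-5, 4)), 2) = Mul(Rational(3, 20), 2) = Rational(3, 10) ≈ 0.30000)
Mul(7, Add(23, f)) = Mul(7, Add(23, Rational(3, 10))) = Mul(7, Rational(233, 10)) = Rational(1631, 10)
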